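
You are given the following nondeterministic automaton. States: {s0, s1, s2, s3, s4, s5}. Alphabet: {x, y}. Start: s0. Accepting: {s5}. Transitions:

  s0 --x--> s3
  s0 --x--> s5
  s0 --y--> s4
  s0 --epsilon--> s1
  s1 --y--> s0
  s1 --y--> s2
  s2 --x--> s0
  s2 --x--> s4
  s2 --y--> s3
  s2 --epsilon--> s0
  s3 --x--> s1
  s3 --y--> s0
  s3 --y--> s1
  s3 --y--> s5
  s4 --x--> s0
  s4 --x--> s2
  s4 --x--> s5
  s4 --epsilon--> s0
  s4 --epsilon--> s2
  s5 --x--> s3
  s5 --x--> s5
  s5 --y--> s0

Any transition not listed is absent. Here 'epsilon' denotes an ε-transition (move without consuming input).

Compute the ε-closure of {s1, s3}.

Begin with {s1, s3}.
No ε-moves leave this set, so the closure equals the set itself.

{s1, s3}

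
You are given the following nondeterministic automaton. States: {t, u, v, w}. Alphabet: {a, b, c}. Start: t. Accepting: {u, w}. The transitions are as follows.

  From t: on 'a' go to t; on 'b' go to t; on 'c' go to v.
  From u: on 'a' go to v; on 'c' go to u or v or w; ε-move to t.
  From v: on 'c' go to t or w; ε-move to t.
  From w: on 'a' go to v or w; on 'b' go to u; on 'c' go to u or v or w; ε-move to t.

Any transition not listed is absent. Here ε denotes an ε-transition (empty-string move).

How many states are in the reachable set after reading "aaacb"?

1

Start in {t}.
Read 'a': t→{t}; now {t}.
Read 'a': t→{t}; now {t}.
Read 'a': t→{t}; now {t}.
Read 'c': t→{v}; union {v}; ε-closure = {t, v}.
Read 'b': t→{t}, v→∅; now {t}.
That set has 1 state.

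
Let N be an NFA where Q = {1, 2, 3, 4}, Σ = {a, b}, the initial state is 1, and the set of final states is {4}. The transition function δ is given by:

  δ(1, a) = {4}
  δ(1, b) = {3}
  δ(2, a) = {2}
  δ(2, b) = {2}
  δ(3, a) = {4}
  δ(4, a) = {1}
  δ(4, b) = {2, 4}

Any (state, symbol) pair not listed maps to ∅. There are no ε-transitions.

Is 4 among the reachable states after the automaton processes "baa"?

No

Start in {1}.
Read 'b': 1→{3}; now {3}.
Read 'a': 3→{4}; now {4}.
Read 'a': 4→{1}; now {1}.
State 4 is not in {1}.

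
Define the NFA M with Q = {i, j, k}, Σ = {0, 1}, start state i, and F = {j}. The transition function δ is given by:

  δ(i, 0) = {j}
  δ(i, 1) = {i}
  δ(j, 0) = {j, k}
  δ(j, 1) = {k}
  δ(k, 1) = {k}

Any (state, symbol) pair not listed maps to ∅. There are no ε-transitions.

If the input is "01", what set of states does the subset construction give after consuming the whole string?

{k}

Start in {i}.
Read '0': {i} → {j}.
Read '1': {j} → {k}.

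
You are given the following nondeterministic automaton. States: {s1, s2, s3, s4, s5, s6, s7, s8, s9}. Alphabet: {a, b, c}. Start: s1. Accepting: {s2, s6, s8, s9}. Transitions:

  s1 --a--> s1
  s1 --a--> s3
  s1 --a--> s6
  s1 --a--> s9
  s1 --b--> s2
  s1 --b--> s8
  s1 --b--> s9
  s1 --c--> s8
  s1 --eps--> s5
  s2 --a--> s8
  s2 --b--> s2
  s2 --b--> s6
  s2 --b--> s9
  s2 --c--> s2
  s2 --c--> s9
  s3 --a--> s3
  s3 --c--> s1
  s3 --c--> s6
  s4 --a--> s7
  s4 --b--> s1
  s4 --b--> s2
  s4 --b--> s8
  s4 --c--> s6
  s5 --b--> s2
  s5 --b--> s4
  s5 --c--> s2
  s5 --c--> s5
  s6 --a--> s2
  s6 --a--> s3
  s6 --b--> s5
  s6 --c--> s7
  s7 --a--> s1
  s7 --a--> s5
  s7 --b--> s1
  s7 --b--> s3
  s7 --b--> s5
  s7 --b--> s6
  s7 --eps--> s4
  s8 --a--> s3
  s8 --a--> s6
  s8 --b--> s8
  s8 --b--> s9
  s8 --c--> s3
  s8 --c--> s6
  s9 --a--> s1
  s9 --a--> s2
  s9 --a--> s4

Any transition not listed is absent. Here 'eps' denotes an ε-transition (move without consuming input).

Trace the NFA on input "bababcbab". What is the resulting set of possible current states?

{s1, s2, s3, s4, s5, s6, s8, s9}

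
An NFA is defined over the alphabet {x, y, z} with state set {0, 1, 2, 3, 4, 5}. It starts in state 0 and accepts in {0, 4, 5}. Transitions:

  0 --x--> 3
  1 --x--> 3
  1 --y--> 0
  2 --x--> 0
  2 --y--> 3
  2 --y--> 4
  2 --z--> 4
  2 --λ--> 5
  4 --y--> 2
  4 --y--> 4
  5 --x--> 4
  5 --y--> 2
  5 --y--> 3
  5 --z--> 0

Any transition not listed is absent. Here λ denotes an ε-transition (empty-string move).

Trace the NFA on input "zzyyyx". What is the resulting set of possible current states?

Start in {0}.
Read 'z': 0→∅; now ∅.
The set is empty and remains empty for the remaining 5 symbols.

∅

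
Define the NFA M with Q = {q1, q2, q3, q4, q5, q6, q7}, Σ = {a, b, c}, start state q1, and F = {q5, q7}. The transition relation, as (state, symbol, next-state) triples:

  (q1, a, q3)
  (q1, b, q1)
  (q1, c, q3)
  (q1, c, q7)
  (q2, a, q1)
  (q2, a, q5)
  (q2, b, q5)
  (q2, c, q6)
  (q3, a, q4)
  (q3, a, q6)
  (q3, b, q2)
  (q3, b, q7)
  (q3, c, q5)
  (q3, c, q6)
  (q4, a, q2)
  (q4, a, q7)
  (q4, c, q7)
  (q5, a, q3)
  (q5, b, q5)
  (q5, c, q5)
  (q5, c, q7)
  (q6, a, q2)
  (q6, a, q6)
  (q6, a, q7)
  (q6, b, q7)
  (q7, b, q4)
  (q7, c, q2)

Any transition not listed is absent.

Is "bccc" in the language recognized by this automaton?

Yes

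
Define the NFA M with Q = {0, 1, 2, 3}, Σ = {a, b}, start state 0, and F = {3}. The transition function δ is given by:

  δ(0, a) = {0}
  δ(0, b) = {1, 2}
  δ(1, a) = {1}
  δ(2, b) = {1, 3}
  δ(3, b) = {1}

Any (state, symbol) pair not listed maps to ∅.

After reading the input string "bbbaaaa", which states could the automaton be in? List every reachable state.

Start in {0}.
Read 'b': 0→{1, 2}; now {1, 2}.
Read 'b': 1→∅, 2→{1, 3}; now {1, 3}.
Read 'b': 1→∅, 3→{1}; now {1}.
Read 'a': 1→{1}; now {1}.
Read 'a': 1→{1}; now {1}.
Read 'a': 1→{1}; now {1}.
Read 'a': 1→{1}; now {1}.

{1}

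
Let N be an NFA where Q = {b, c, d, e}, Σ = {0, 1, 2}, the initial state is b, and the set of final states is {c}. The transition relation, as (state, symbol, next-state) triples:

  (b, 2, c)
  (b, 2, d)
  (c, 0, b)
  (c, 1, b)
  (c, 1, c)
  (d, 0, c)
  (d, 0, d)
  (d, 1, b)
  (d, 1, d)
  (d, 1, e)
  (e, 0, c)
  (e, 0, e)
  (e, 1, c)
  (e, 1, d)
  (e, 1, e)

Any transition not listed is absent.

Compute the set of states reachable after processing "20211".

Start in {b}.
Read '2': b→{c, d}; now {c, d}.
Read '0': c→{b}, d→{c, d}; now {b, c, d}.
Read '2': b→{c, d}, c→∅, d→∅; now {c, d}.
Read '1': c→{b, c}, d→{b, d, e}; now {b, c, d, e}.
Read '1': b→∅, c→{b, c}, d→{b, d, e}, e→{c, d, e}; now {b, c, d, e}.

{b, c, d, e}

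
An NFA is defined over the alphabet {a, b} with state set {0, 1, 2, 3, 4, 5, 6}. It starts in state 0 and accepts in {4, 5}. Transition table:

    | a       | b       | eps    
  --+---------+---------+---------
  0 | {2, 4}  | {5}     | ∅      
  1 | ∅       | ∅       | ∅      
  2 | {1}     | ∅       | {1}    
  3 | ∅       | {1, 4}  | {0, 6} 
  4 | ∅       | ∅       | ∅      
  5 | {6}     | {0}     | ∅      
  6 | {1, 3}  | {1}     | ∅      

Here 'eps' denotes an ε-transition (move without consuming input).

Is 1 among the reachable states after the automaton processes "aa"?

Start in {0}.
Read 'a': 0→{2, 4}; union {2, 4}; ε-closure = {1, 2, 4}.
Read 'a': 1→∅, 2→{1}, 4→∅; now {1}.
State 1 is in {1}.

Yes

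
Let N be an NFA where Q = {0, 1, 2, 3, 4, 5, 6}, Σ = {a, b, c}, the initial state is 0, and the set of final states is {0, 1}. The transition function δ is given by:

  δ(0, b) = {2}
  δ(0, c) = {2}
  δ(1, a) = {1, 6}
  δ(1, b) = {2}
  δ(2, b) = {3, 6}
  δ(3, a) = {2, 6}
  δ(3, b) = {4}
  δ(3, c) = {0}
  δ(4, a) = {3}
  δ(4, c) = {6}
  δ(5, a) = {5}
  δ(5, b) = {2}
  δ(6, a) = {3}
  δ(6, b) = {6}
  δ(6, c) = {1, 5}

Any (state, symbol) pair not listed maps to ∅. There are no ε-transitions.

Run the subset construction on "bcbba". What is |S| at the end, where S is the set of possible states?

0

Start in {0}.
Read 'b': 0→{2}; now {2}.
Read 'c': 2→∅; now ∅.
The set is empty and remains empty for the remaining 3 symbols.
That set has 0 states.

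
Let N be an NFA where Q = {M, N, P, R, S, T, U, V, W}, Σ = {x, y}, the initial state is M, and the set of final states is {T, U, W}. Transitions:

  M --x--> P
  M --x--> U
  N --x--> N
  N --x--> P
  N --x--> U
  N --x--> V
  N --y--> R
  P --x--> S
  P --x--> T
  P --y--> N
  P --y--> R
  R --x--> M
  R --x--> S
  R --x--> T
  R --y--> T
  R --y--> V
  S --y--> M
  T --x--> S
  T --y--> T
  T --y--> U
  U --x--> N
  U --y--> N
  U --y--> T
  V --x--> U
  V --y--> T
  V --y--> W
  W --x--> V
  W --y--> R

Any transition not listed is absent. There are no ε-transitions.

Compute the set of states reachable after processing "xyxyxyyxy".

Start in {M}.
Read 'x': M→{P, U}; now {P, U}.
Read 'y': P→{N, R}, U→{N, T}; now {N, R, T}.
Read 'x': N→{N, P, U, V}, R→{M, S, T}, T→{S}; now {M, N, P, S, T, U, V}.
Read 'y': M→∅, N→{R}, P→{N, R}, S→{M}, T→{T, U}, U→{N, T}, V→{T, W}; now {M, N, R, T, U, W}.
Read 'x': M→{P, U}, N→{N, P, U, V}, R→{M, S, T}, T→{S}, U→{N}, W→{V}; now {M, N, P, S, T, U, V}.
Read 'y': M→∅, N→{R}, P→{N, R}, S→{M}, T→{T, U}, U→{N, T}, V→{T, W}; now {M, N, R, T, U, W}.
Read 'y': M→∅, N→{R}, R→{T, V}, T→{T, U}, U→{N, T}, W→{R}; now {N, R, T, U, V}.
Read 'x': N→{N, P, U, V}, R→{M, S, T}, T→{S}, U→{N}, V→{U}; now {M, N, P, S, T, U, V}.
Read 'y': M→∅, N→{R}, P→{N, R}, S→{M}, T→{T, U}, U→{N, T}, V→{T, W}; now {M, N, R, T, U, W}.

{M, N, R, T, U, W}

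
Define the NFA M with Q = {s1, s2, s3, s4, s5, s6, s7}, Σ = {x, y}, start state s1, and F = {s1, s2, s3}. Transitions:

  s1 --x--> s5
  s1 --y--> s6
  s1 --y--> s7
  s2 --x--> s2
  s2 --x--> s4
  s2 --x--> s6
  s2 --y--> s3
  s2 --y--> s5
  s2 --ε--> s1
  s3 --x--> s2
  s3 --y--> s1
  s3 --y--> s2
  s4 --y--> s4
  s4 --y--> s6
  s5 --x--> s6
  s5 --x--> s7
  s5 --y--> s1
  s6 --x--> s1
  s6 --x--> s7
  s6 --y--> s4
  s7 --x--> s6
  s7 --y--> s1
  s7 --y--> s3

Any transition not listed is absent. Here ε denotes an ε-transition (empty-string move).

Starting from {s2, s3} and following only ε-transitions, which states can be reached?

{s1, s2, s3}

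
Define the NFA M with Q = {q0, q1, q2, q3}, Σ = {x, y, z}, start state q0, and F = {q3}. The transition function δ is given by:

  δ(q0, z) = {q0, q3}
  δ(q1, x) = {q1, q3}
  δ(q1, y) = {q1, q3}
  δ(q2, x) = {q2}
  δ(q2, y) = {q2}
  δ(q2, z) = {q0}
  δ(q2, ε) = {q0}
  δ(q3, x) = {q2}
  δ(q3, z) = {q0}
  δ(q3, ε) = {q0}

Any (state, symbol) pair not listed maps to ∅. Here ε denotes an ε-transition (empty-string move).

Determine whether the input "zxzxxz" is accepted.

Yes

Start in {q0}.
Read 'z': {q0} → {q0, q3}.
Read 'x': {q0, q3} → {q0, q2}.
Read 'z': {q0, q2} → {q0, q3}.
Read 'x': {q0, q3} → {q0, q2}.
Read 'x': {q0, q2} → {q0, q2}.
Read 'z': {q0, q2} → {q0, q3}.
The final set {q0, q3} contains the accepting state q3.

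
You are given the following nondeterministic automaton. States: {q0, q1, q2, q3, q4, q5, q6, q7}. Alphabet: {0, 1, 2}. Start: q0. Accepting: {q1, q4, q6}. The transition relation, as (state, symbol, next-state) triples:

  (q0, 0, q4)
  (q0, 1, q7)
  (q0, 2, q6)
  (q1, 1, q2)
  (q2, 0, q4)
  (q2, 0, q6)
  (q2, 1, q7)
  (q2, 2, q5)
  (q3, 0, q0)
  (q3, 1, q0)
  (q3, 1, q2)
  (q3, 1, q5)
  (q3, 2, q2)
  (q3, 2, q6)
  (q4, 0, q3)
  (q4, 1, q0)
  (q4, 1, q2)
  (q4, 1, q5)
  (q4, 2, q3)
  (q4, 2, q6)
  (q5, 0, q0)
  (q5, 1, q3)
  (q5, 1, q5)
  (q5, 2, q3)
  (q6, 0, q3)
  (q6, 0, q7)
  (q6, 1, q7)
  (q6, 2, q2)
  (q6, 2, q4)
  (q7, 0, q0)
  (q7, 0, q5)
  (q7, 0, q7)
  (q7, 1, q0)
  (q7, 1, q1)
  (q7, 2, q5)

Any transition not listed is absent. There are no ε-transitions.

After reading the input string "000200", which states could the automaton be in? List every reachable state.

{q0, q5, q7}

Start in {q0}.
Read '0': {q0} → {q4}.
Read '0': {q4} → {q3}.
Read '0': {q3} → {q0}.
Read '2': {q0} → {q6}.
Read '0': {q6} → {q3, q7}.
Read '0': {q3, q7} → {q0, q5, q7}.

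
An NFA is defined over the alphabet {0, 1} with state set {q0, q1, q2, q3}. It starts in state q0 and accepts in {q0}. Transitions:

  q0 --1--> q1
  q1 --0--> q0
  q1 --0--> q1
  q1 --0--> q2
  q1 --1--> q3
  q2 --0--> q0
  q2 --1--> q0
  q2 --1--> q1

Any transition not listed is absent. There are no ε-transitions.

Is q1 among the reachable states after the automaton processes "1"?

Start in {q0}.
Read '1': {q0} → {q1}.
State q1 is in {q1}.

Yes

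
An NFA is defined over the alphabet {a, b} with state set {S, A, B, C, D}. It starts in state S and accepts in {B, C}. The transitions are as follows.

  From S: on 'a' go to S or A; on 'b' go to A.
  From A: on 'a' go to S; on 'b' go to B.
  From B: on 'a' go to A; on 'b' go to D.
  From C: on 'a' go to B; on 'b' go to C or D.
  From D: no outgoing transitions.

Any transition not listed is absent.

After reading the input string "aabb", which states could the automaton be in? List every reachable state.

Start in {S}.
Read 'a': {S} → {S, A}.
Read 'a': {S, A} → {S, A}.
Read 'b': {S, A} → {A, B}.
Read 'b': {A, B} → {B, D}.

{B, D}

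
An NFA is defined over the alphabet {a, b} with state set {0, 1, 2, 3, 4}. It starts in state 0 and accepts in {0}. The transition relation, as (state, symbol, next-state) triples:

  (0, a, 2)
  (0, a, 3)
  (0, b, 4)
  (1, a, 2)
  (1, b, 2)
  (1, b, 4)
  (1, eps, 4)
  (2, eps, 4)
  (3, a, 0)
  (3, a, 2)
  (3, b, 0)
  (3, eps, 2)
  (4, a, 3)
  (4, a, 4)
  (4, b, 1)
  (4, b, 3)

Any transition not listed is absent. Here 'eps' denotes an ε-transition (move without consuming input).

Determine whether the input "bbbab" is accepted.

Yes

Start in {0}.
Read 'b': {0} → {4}.
Read 'b': {4} → {1, 2, 3, 4}.
Read 'b': {1, 2, 3, 4} → {0, 1, 2, 3, 4}.
Read 'a': {0, 1, 2, 3, 4} → {0, 2, 3, 4}.
Read 'b': {0, 2, 3, 4} → {0, 1, 2, 3, 4}.
The final set {0, 1, 2, 3, 4} contains the accepting state 0.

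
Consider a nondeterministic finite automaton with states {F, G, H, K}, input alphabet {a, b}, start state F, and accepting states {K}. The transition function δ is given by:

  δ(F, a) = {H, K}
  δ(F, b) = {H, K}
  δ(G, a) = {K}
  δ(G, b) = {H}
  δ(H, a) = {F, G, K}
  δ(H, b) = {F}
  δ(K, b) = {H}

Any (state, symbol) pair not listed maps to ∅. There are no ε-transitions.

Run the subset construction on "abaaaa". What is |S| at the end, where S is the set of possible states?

Start in {F}.
Read 'a': {F} → {H, K}.
Read 'b': {H, K} → {F, H}.
Read 'a': {F, H} → {F, G, H, K}.
Read 'a': {F, G, H, K} → {F, G, H, K}.
Read 'a': {F, G, H, K} → {F, G, H, K}.
Read 'a': {F, G, H, K} → {F, G, H, K}.
That set has 4 states.

4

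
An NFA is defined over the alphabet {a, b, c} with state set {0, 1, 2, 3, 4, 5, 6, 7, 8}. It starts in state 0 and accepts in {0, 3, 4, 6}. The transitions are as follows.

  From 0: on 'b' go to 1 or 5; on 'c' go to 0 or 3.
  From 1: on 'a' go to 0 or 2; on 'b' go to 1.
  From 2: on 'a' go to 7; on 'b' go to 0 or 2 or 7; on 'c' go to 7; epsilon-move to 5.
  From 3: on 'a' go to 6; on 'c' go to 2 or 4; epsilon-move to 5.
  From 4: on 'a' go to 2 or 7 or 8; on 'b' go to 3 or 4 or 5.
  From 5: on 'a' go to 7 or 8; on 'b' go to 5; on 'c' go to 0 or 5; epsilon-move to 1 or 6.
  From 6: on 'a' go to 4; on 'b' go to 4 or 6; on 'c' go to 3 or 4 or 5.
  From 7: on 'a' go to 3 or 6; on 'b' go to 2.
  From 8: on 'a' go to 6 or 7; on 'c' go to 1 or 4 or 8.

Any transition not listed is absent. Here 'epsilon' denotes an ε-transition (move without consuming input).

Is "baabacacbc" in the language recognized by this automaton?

Start in {0}.
Read 'b': 0→{1, 5}; union {1, 5}; ε-closure = {1, 5, 6}.
Read 'a': 1→{0, 2}, 5→{7, 8}, 6→{4}; union {0, 2, 4, 7, 8}; ε-closure = {0, 1, 2, 4, 5, 6, 7, 8}.
Read 'a': 0→∅, 1→{0, 2}, 2→{7}, 4→{2, 7, 8}, 5→{7, 8}, 6→{4}, 7→{3, 6}, 8→{6, 7}; union {0, 2, 3, 4, 6, 7, 8}; ε-closure = {0, 1, 2, 3, 4, 5, 6, 7, 8}.
Read 'b': 0→{1, 5}, 1→{1}, 2→{0, 2, 7}, 3→∅, 4→{3, 4, 5}, 5→{5}, 6→{4, 6}, 7→{2}, 8→∅; now {0, 1, 2, 3, 4, 5, 6, 7}.
Read 'a': 0→∅, 1→{0, 2}, 2→{7}, 3→{6}, 4→{2, 7, 8}, 5→{7, 8}, 6→{4}, 7→{3, 6}; union {0, 2, 3, 4, 6, 7, 8}; ε-closure = {0, 1, 2, 3, 4, 5, 6, 7, 8}.
Read 'c': 0→{0, 3}, 1→∅, 2→{7}, 3→{2, 4}, 4→∅, 5→{0, 5}, 6→{3, 4, 5}, 7→∅, 8→{1, 4, 8}; union {0, 1, 2, 3, 4, 5, 7, 8}; ε-closure = {0, 1, 2, 3, 4, 5, 6, 7, 8}.
Read 'a': 0→∅, 1→{0, 2}, 2→{7}, 3→{6}, 4→{2, 7, 8}, 5→{7, 8}, 6→{4}, 7→{3, 6}, 8→{6, 7}; union {0, 2, 3, 4, 6, 7, 8}; ε-closure = {0, 1, 2, 3, 4, 5, 6, 7, 8}.
Read 'c': 0→{0, 3}, 1→∅, 2→{7}, 3→{2, 4}, 4→∅, 5→{0, 5}, 6→{3, 4, 5}, 7→∅, 8→{1, 4, 8}; union {0, 1, 2, 3, 4, 5, 7, 8}; ε-closure = {0, 1, 2, 3, 4, 5, 6, 7, 8}.
Read 'b': 0→{1, 5}, 1→{1}, 2→{0, 2, 7}, 3→∅, 4→{3, 4, 5}, 5→{5}, 6→{4, 6}, 7→{2}, 8→∅; now {0, 1, 2, 3, 4, 5, 6, 7}.
Read 'c': 0→{0, 3}, 1→∅, 2→{7}, 3→{2, 4}, 4→∅, 5→{0, 5}, 6→{3, 4, 5}, 7→∅; union {0, 2, 3, 4, 5, 7}; ε-closure = {0, 1, 2, 3, 4, 5, 6, 7}.
The final set {0, 1, 2, 3, 4, 5, 6, 7} contains the accepting states 0, 3, 4, 6.

Yes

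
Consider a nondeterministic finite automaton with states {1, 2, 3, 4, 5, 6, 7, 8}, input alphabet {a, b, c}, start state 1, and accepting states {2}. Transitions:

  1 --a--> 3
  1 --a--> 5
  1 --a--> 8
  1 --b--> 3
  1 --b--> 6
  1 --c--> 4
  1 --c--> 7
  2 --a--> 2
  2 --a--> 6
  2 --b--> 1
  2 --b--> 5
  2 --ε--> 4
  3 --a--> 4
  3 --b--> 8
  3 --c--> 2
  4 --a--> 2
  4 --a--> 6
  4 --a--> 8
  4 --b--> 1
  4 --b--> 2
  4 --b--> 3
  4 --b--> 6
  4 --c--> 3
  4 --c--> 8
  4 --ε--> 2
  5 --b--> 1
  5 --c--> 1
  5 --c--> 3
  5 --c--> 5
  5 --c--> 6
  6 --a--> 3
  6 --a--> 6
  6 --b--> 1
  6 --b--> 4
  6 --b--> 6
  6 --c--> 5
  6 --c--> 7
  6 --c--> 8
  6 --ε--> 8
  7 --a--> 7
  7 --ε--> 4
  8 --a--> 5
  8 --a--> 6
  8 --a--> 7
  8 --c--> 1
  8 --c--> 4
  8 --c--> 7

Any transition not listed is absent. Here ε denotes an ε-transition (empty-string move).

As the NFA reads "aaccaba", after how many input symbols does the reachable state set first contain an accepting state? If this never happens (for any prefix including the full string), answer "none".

Start in {1}.
Read 'a': 1→{3, 5, 8}; now {3, 5, 8}.
Read 'a': 3→{4}, 5→∅, 8→{5, 6, 7}; union {4, 5, 6, 7}; ε-closure = {2, 4, 5, 6, 7, 8}.
None of the earlier sets intersect F, but {2, 4, 5, 6, 7, 8} does.

2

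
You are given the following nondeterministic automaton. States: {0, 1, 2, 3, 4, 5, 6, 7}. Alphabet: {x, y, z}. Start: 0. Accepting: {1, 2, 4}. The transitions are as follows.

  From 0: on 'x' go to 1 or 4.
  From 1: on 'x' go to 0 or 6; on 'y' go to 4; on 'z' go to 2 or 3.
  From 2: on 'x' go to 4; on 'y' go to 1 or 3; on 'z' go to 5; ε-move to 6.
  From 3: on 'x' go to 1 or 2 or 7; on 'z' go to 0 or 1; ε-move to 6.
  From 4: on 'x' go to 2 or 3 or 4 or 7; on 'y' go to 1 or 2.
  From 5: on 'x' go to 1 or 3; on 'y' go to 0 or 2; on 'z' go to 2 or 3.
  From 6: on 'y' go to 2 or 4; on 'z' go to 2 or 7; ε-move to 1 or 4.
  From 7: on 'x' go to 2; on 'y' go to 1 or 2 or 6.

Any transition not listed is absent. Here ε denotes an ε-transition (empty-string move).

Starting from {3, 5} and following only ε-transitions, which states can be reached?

{1, 3, 4, 5, 6}

Begin with {3, 5}.
ε-move 3 → 6; add 6.
ε-move 6 → 1; add 1.
ε-move 6 → 4; add 4.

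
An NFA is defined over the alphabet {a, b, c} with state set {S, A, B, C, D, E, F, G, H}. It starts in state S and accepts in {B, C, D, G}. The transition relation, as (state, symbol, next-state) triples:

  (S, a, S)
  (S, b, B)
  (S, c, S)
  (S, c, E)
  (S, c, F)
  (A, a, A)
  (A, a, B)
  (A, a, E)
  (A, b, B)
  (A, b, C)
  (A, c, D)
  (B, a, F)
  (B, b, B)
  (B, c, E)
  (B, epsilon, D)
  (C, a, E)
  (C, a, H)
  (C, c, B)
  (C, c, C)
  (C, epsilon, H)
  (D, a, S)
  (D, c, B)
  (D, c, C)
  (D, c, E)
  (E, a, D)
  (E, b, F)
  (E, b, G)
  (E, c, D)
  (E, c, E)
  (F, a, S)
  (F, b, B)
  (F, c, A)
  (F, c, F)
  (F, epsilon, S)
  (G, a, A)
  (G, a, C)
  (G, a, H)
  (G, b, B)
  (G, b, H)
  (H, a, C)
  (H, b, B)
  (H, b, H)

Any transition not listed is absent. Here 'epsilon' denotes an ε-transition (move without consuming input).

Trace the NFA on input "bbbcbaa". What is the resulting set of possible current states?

{S, A, B, C, D, E, H}

Start in {S}.
Read 'b': {S} → {B, D}.
Read 'b': {B, D} → {B, D}.
Read 'b': {B, D} → {B, D}.
Read 'c': {B, D} → {B, C, D, E, H}.
Read 'b': {B, C, D, E, H} → {S, B, D, F, G, H}.
Read 'a': {S, B, D, F, G, H} → {S, A, C, F, H}.
Read 'a': {S, A, C, F, H} → {S, A, B, C, D, E, H}.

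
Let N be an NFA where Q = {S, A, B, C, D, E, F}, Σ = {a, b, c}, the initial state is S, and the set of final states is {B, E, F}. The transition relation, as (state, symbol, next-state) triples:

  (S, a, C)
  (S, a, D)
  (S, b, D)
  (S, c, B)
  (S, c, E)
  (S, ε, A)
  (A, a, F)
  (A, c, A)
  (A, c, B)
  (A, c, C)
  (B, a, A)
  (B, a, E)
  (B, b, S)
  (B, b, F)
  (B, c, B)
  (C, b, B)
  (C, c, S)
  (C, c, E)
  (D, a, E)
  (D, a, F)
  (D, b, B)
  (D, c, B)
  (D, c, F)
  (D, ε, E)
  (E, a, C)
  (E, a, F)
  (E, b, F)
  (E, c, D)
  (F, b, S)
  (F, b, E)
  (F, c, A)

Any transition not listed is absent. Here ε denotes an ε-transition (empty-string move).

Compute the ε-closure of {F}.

Begin with {F}.
No ε-moves leave this set, so the closure equals the set itself.

{F}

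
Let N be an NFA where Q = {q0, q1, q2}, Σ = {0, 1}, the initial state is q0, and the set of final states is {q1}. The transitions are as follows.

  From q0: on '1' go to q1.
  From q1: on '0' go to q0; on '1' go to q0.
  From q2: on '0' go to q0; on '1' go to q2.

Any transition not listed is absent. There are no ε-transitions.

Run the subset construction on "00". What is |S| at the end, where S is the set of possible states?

Start in {q0}.
Read '0': {q0} → ∅.
The set is empty and remains empty for the remaining 1 symbol.
That set has 0 states.

0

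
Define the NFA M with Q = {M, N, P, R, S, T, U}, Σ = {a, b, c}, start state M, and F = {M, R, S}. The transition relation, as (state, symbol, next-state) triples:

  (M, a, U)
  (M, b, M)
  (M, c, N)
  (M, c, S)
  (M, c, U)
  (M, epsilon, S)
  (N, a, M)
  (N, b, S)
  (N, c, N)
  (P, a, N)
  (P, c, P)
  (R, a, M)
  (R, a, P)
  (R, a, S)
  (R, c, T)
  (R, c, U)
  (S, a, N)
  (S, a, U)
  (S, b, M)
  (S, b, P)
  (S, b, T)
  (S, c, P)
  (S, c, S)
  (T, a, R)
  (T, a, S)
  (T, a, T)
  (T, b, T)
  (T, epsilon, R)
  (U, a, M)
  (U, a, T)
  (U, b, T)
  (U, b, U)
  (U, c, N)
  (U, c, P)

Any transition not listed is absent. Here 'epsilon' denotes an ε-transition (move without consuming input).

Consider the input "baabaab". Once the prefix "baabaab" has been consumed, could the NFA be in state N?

Start: ε-closure({M}) = {M, S}.
Read 'b': M→{M}, S→{M, P, T}; union {M, P, T}; ε-closure = {M, P, R, S, T}.
Read 'a': M→{U}, P→{N}, R→{M, P, S}, S→{N, U}, T→{R, S, T}; now {M, N, P, R, S, T, U}.
Read 'a': M→{U}, N→{M}, P→{N}, R→{M, P, S}, S→{N, U}, T→{R, S, T}, U→{M, T}; now {M, N, P, R, S, T, U}.
Read 'b': M→{M}, N→{S}, P→∅, R→∅, S→{M, P, T}, T→{T}, U→{T, U}; union {M, P, S, T, U}; ε-closure = {M, P, R, S, T, U}.
Read 'a': M→{U}, P→{N}, R→{M, P, S}, S→{N, U}, T→{R, S, T}, U→{M, T}; now {M, N, P, R, S, T, U}.
Read 'a': M→{U}, N→{M}, P→{N}, R→{M, P, S}, S→{N, U}, T→{R, S, T}, U→{M, T}; now {M, N, P, R, S, T, U}.
Read 'b': M→{M}, N→{S}, P→∅, R→∅, S→{M, P, T}, T→{T}, U→{T, U}; union {M, P, S, T, U}; ε-closure = {M, P, R, S, T, U}.
State N is not in {M, P, R, S, T, U}.

No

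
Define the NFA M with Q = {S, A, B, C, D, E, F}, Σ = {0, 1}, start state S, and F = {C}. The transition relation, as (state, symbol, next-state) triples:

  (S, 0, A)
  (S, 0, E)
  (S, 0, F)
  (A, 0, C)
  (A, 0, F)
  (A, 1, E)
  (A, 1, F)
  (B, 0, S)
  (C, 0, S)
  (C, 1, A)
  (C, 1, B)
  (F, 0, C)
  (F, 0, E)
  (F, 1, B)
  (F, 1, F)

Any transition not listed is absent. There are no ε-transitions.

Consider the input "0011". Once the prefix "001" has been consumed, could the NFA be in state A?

Yes

Start in {S}.
Read '0': S→{A, E, F}; now {A, E, F}.
Read '0': A→{C, F}, E→∅, F→{C, E}; now {C, E, F}.
Read '1': C→{A, B}, E→∅, F→{B, F}; now {A, B, F}.
State A is in {A, B, F}.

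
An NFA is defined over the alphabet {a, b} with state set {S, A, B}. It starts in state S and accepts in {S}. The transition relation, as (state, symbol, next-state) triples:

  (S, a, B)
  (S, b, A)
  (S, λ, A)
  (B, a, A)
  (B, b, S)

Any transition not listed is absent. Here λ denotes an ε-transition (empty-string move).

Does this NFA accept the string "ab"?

Yes

Start: ε-closure({S}) = {S, A}.
Read 'a': {S, A} → {B}.
Read 'b': {B} → {S, A}.
The final set {S, A} contains the accepting state S.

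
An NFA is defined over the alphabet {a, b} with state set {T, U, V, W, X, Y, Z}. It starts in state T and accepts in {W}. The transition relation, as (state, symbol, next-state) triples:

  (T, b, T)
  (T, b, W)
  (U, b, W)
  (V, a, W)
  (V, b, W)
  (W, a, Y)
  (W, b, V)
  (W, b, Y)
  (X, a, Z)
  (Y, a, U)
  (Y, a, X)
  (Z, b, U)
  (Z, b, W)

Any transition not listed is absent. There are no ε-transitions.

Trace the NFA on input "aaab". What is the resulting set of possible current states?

Start in {T}.
Read 'a': {T} → ∅.
The set is empty and remains empty for the remaining 3 symbols.

∅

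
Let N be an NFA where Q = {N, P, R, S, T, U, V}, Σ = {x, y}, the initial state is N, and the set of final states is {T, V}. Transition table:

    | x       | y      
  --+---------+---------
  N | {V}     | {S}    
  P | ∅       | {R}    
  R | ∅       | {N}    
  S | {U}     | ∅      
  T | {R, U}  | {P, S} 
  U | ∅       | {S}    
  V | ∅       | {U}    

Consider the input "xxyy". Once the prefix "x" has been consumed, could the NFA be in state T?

Start in {N}.
Read 'x': N→{V}; now {V}.
State T is not in {V}.

No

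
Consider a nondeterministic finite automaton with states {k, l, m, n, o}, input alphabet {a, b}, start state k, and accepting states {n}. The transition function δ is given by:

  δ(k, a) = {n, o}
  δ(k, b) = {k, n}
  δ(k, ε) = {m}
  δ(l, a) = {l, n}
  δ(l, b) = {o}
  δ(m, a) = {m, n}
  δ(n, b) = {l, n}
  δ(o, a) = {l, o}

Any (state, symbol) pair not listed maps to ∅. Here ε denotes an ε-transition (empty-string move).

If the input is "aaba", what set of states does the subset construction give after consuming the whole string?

{l, n, o}

Start: ε-closure({k}) = {k, m}.
Read 'a': k→{n, o}, m→{m, n}; now {m, n, o}.
Read 'a': m→{m, n}, n→∅, o→{l, o}; now {l, m, n, o}.
Read 'b': l→{o}, m→∅, n→{l, n}, o→∅; now {l, n, o}.
Read 'a': l→{l, n}, n→∅, o→{l, o}; now {l, n, o}.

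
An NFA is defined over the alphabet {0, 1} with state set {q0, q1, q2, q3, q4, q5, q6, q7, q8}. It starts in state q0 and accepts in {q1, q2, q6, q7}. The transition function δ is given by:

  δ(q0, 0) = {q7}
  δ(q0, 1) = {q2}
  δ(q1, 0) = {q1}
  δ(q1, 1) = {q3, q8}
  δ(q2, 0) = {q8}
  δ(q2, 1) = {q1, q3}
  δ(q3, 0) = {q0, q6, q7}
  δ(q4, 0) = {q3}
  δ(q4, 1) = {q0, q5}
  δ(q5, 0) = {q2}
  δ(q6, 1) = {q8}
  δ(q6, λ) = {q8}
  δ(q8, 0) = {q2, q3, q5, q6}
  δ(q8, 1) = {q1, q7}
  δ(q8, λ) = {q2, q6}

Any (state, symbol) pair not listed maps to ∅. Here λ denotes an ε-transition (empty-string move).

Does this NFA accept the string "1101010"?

Yes

Start in {q0}.
Read '1': {q0} → {q2}.
Read '1': {q2} → {q1, q3}.
Read '0': {q1, q3} → {q0, q1, q2, q6, q7, q8}.
Read '1': {q0, q1, q2, q6, q7, q8} → {q1, q2, q3, q6, q7, q8}.
Read '0': {q1, q2, q3, q6, q7, q8} → {q0, q1, q2, q3, q5, q6, q7, q8}.
Read '1': {q0, q1, q2, q3, q5, q6, q7, q8} → {q1, q2, q3, q6, q7, q8}.
Read '0': {q1, q2, q3, q6, q7, q8} → {q0, q1, q2, q3, q5, q6, q7, q8}.
The final set {q0, q1, q2, q3, q5, q6, q7, q8} contains the accepting states q1, q2, q6, q7.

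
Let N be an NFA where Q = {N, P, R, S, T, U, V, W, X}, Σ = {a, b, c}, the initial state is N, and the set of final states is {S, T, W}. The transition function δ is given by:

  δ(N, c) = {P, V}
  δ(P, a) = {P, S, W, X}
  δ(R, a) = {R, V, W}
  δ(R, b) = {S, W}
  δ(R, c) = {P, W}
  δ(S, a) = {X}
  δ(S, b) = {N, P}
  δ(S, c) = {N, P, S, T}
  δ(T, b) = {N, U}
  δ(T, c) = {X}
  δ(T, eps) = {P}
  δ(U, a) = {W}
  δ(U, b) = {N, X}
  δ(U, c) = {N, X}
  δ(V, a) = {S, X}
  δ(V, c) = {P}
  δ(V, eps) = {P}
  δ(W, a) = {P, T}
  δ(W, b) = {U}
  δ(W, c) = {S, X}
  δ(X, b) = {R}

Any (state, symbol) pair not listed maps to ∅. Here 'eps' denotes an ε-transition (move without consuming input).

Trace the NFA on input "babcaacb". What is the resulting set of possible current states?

∅

Start in {N}.
Read 'b': N→∅; now ∅.
The set is empty and remains empty for the remaining 7 symbols.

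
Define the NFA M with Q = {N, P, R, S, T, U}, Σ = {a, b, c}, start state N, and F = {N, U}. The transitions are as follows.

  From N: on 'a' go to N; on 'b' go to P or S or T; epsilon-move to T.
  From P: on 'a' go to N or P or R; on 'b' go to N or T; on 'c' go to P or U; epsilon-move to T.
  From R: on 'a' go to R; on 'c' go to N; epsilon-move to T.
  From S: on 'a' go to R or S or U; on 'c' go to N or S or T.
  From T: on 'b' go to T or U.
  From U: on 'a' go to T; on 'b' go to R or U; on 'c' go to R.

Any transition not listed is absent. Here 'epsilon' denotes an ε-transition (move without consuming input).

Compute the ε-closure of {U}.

{U}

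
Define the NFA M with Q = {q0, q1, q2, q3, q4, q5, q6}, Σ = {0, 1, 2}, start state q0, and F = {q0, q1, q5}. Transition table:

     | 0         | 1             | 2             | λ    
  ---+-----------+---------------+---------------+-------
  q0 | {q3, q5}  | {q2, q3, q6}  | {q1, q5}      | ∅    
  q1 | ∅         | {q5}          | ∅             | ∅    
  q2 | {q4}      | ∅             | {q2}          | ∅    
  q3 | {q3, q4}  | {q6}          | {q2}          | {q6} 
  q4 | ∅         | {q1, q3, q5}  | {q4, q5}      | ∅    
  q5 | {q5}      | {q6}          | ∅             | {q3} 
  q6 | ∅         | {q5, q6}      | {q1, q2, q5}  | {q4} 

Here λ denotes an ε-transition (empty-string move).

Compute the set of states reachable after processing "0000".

Start in {q0}.
Read '0': q0→{q3, q5}; union {q3, q5}; ε-closure = {q3, q4, q5, q6}.
Read '0': q3→{q3, q4}, q4→∅, q5→{q5}, q6→∅; union {q3, q4, q5}; ε-closure = {q3, q4, q5, q6}.
Read '0': q3→{q3, q4}, q4→∅, q5→{q5}, q6→∅; union {q3, q4, q5}; ε-closure = {q3, q4, q5, q6}.
Read '0': q3→{q3, q4}, q4→∅, q5→{q5}, q6→∅; union {q3, q4, q5}; ε-closure = {q3, q4, q5, q6}.

{q3, q4, q5, q6}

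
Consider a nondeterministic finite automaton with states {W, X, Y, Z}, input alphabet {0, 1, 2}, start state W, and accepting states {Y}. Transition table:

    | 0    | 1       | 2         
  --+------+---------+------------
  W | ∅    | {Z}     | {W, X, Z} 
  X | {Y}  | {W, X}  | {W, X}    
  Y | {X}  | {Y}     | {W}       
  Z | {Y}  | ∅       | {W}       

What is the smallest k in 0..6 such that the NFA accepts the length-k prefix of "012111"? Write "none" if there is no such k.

Start in {W}.
Read '0': {W} → ∅.
The set is empty and remains empty for the remaining 5 symbols.
No reachable set along the way intersects F.

none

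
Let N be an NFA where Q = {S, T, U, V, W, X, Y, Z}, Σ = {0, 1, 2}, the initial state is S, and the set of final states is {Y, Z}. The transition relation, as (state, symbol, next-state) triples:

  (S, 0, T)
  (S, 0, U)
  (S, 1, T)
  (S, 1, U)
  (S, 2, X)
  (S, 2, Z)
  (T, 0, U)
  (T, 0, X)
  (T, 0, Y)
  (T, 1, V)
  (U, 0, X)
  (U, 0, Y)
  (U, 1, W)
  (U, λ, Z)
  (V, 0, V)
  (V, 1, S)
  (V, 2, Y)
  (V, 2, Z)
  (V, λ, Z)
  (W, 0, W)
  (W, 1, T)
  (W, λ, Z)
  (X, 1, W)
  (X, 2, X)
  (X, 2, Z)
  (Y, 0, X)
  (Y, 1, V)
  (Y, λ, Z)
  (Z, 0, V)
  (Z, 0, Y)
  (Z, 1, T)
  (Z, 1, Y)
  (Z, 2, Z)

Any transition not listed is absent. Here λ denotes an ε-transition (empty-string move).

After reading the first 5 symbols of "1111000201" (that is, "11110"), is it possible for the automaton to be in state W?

No

Start in {S}.
Read '1': {S} → {T, U, Z}.
Read '1': {T, U, Z} → {T, V, W, Y, Z}.
Read '1': {T, V, W, Y, Z} → {S, T, V, Y, Z}.
Read '1': {S, T, V, Y, Z} → {S, T, U, V, Y, Z}.
Read '0': {S, T, U, V, Y, Z} → {T, U, V, X, Y, Z}.
State W is not in {T, U, V, X, Y, Z}.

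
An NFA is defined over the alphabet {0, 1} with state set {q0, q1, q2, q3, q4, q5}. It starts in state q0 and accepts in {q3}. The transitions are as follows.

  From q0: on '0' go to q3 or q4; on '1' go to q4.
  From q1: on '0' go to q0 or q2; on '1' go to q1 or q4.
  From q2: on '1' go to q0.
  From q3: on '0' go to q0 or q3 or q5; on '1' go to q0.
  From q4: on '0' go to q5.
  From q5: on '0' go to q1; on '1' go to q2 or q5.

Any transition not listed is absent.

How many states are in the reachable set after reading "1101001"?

0

Start in {q0}.
Read '1': q0→{q4}; now {q4}.
Read '1': q4→∅; now ∅.
The set is empty and remains empty for the remaining 5 symbols.
That set has 0 states.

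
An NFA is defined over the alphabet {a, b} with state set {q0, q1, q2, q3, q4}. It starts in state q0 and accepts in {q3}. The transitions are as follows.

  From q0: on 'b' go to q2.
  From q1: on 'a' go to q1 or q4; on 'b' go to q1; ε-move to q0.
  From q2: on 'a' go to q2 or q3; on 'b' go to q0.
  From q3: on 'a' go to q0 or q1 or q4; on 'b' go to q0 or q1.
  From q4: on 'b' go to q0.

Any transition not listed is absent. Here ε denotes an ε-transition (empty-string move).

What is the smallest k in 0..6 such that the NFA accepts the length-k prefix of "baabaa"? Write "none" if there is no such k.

2

Start in {q0}.
Read 'b': q0→{q2}; now {q2}.
Read 'a': q2→{q2, q3}; now {q2, q3}.
None of the earlier sets intersect F, but {q2, q3} does.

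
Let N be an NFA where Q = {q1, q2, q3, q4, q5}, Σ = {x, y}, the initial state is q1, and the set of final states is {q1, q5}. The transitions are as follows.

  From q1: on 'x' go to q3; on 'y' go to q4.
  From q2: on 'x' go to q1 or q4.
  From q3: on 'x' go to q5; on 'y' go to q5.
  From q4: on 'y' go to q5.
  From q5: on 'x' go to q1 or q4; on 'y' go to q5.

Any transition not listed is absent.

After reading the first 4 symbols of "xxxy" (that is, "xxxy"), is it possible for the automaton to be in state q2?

Start in {q1}.
Read 'x': {q1} → {q3}.
Read 'x': {q3} → {q5}.
Read 'x': {q5} → {q1, q4}.
Read 'y': {q1, q4} → {q4, q5}.
State q2 is not in {q4, q5}.

No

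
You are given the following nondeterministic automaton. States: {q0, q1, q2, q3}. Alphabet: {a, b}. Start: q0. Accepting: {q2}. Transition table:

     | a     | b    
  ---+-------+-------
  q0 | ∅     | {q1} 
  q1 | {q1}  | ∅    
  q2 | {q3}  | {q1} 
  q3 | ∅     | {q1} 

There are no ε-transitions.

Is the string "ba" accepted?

No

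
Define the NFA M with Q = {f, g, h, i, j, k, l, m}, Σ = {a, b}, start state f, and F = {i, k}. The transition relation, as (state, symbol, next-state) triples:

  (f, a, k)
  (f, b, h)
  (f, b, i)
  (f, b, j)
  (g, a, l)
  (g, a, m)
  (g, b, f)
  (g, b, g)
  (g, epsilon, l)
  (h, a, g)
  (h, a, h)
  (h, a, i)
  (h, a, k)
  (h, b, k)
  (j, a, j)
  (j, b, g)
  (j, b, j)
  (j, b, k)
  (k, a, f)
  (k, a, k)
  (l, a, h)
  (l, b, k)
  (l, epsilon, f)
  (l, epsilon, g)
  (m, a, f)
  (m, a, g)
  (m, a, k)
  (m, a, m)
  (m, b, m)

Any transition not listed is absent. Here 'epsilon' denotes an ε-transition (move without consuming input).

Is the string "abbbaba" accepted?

Start in {f}.
Read 'a': {f} → {k}.
Read 'b': {k} → ∅.
The set is empty and remains empty for the remaining 5 symbols.
The final set ∅ contains no accepting state.

No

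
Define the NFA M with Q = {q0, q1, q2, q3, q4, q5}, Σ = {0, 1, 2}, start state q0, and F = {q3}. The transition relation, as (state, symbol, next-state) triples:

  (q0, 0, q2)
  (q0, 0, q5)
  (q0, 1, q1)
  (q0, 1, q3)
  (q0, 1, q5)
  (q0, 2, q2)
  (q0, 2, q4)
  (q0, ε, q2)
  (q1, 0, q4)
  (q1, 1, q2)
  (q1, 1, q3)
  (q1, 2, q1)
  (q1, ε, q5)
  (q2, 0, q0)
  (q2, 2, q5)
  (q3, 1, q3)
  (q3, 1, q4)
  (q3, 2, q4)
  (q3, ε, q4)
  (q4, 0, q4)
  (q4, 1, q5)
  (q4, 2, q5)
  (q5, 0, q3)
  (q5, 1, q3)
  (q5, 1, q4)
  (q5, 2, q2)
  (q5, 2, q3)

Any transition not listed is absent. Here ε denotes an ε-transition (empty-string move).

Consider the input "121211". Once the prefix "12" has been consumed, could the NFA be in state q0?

No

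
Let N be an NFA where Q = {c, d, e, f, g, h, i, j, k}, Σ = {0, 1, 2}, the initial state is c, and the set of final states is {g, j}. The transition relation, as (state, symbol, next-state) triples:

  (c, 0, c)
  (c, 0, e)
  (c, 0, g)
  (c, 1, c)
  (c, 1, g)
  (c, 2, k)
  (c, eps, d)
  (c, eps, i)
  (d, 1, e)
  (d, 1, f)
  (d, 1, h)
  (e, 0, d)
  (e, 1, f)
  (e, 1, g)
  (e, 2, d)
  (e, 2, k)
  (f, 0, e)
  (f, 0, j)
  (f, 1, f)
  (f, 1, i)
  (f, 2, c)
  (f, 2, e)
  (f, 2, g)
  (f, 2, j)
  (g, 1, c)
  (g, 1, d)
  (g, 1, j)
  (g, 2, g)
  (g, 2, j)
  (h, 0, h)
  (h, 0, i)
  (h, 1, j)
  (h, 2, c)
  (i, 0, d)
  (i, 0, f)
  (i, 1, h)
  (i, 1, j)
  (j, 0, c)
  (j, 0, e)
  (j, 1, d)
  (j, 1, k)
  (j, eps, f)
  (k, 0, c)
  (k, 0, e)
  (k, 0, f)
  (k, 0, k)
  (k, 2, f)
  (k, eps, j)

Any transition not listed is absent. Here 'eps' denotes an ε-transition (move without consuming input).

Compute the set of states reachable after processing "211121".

Start: ε-closure({c}) = {c, d, i}.
Read '2': c→{k}, d→∅, i→∅; union {k}; ε-closure = {f, j, k}.
Read '1': f→{f, i}, j→{d, k}, k→∅; union {d, f, i, k}; ε-closure = {d, f, i, j, k}.
Read '1': d→{e, f, h}, f→{f, i}, i→{h, j}, j→{d, k}, k→∅; now {d, e, f, h, i, j, k}.
Read '1': d→{e, f, h}, e→{f, g}, f→{f, i}, h→{j}, i→{h, j}, j→{d, k}, k→∅; now {d, e, f, g, h, i, j, k}.
Read '2': d→∅, e→{d, k}, f→{c, e, g, j}, g→{g, j}, h→{c}, i→∅, j→∅, k→{f}; union {c, d, e, f, g, j, k}; ε-closure = {c, d, e, f, g, i, j, k}.
Read '1': c→{c, g}, d→{e, f, h}, e→{f, g}, f→{f, i}, g→{c, d, j}, i→{h, j}, j→{d, k}, k→∅; now {c, d, e, f, g, h, i, j, k}.

{c, d, e, f, g, h, i, j, k}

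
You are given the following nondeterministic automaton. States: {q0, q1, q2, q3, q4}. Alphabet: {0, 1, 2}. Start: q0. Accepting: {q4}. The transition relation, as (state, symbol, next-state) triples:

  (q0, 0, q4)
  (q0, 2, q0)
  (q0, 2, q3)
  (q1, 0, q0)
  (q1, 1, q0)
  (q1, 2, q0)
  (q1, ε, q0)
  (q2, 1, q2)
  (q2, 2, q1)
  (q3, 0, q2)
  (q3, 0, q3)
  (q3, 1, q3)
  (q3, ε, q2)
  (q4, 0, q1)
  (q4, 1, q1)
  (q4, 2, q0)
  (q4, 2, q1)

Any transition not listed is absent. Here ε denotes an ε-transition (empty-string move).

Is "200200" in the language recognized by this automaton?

Yes

Start in {q0}.
Read '2': {q0} → {q0, q2, q3}.
Read '0': {q0, q2, q3} → {q2, q3, q4}.
Read '0': {q2, q3, q4} → {q0, q1, q2, q3}.
Read '2': {q0, q1, q2, q3} → {q0, q1, q2, q3}.
Read '0': {q0, q1, q2, q3} → {q0, q2, q3, q4}.
Read '0': {q0, q2, q3, q4} → {q0, q1, q2, q3, q4}.
The final set {q0, q1, q2, q3, q4} contains the accepting state q4.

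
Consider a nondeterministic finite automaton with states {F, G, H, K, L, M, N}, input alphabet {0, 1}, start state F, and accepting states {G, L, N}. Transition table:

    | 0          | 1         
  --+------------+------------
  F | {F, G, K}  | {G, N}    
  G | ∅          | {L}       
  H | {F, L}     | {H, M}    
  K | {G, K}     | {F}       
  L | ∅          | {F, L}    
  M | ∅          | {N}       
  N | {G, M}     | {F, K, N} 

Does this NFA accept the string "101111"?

Yes

Start in {F}.
Read '1': F→{G, N}; now {G, N}.
Read '0': G→∅, N→{G, M}; now {G, M}.
Read '1': G→{L}, M→{N}; now {L, N}.
Read '1': L→{F, L}, N→{F, K, N}; now {F, K, L, N}.
Read '1': F→{G, N}, K→{F}, L→{F, L}, N→{F, K, N}; now {F, G, K, L, N}.
Read '1': F→{G, N}, G→{L}, K→{F}, L→{F, L}, N→{F, K, N}; now {F, G, K, L, N}.
The final set {F, G, K, L, N} contains the accepting states G, L, N.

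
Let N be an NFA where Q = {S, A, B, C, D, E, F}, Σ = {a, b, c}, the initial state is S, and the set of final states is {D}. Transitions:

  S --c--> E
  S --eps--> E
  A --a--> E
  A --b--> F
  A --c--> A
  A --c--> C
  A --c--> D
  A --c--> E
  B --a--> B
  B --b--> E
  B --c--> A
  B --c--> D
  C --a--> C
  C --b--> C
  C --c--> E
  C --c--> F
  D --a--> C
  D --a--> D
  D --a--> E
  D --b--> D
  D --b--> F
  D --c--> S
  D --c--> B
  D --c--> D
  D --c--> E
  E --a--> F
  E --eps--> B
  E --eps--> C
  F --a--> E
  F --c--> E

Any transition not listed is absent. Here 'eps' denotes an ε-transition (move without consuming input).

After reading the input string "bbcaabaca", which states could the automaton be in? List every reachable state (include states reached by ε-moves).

Start: ε-closure({S}) = {S, B, C, E}.
Read 'b': S→∅, B→{E}, C→{C}, E→∅; union {C, E}; ε-closure = {B, C, E}.
Read 'b': B→{E}, C→{C}, E→∅; union {C, E}; ε-closure = {B, C, E}.
Read 'c': B→{A, D}, C→{E, F}, E→∅; union {A, D, E, F}; ε-closure = {A, B, C, D, E, F}.
Read 'a': A→{E}, B→{B}, C→{C}, D→{C, D, E}, E→{F}, F→{E}; now {B, C, D, E, F}.
Read 'a': B→{B}, C→{C}, D→{C, D, E}, E→{F}, F→{E}; now {B, C, D, E, F}.
Read 'b': B→{E}, C→{C}, D→{D, F}, E→∅, F→∅; union {C, D, E, F}; ε-closure = {B, C, D, E, F}.
Read 'a': B→{B}, C→{C}, D→{C, D, E}, E→{F}, F→{E}; now {B, C, D, E, F}.
Read 'c': B→{A, D}, C→{E, F}, D→{S, B, D, E}, E→∅, F→{E}; union {S, A, B, D, E, F}; ε-closure = {S, A, B, C, D, E, F}.
Read 'a': S→∅, A→{E}, B→{B}, C→{C}, D→{C, D, E}, E→{F}, F→{E}; now {B, C, D, E, F}.

{B, C, D, E, F}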